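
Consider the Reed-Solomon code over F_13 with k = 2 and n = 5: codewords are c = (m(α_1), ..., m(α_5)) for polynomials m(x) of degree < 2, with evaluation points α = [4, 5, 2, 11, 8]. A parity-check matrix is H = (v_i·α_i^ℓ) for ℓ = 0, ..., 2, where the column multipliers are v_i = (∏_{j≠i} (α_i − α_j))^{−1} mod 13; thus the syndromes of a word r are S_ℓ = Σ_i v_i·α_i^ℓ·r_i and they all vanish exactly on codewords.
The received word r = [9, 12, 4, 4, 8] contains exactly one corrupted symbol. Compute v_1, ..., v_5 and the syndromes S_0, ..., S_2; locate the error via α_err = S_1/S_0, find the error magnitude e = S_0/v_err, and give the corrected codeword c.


S = (12, 11, 9), error at position 3, error magnitude e = 1, c = [9, 12, 3, 4, 8].

Step 1: column multipliers v_i = (∏_{j≠i}(α_i − α_j))^{−1} mod 13.
  i = 1 (α = 4): (4−5)(4−2)(4−11)(4−8) = (−1)·2·(−7)·(−4) = −56 ≡ 9, so v_1 = 9^{−1} = 3 (mod 13).
  i = 2 (α = 5): (5−4)(5−2)(5−11)(5−8) = 1·3·(−6)·(−3) = 54 ≡ 2, so v_2 = 2^{−1} = 7 (mod 13).
  i = 3 (α = 2): (2−4)(2−5)(2−11)(2−8) = (−2)·(−3)·(−9)·(−6) = 324 ≡ 12, so v_3 = 12^{−1} = 12 (mod 13).
  i = 4 (α = 11): (11−4)(11−5)(11−2)(11−8) = 7·6·9·3 = 1134 ≡ 3, so v_4 = 3^{−1} = 9 (mod 13).
  i = 5 (α = 8): (8−4)(8−5)(8−2)(8−11) = 4·3·6·(−3) = −216 ≡ 5, so v_5 = 5^{−1} = 8 (mod 13).
  v = [3, 7, 12, 9, 8].
Step 2: syndromes of r = [9, 12, 4, 4, 8] (all sums mod 13).
  S_0 = Σ v_i r_i = 3·9 + 7·12 + 12·4 + 9·4 + 8·8 = 259 ≡ 12.
  S_1 = Σ v_i α_i r_i = 3·4·9 + 7·5·12 + 12·2·4 + 9·11·4 + 8·8·8 = 1532 ≡ 11.
  α_i^2 mod 13 = [3, 12, 4, 4, 12].
  S_2 = Σ v_i α_i^2 r_i = 3·3·9 + 7·12·12 + 12·4·4 + 9·4·4 + 8·12·8 = 2193 ≡ 9.
  S = (12, 11, 9) ≠ 0, so r is not a codeword (an error is present).
Step 3: locate the error. For a single error e at position i, S_ℓ = v_i·e·α_i^ℓ, so α_err = S_1/S_0.
  S_0^{−1} = 12^{−1} = 12 (mod 13), so α_err = 11·12 = 132 ≡ 2 = α_3. Error position i = 3.
  Consistency check: S_2/S_1 = 9·6 = 54 ≡ 2 = α_err ✓ (single-error assumption holds).
Step 4: error magnitude e = S_0/v_3 = S_0·∏_{j≠3}(α_3 − α_j) = 12·12 = 144 ≡ 1 (mod 13).
Step 5: correct position 3: c_3 = r_3 − e = 4 − 1 ≡ 3 (mod 13). Hence c = [9, 12, 3, 4, 8].
  Check: interpolating c through the α_i gives m(x) = 10 + 3·x (degree < 2) with m(α_i) = c_i for every i, so c is indeed a codeword.


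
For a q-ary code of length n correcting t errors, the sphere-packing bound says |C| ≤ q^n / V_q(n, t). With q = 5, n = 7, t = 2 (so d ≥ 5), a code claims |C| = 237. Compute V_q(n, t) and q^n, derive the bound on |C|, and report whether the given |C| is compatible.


V_q(n, t) = 365, q^n = 78125, Hamming bound = 214, |C| = 237 > bound (violated).

Step 1: Compute V_q(n, t) = Σ_{j=0}^2 C(n, j) (q−1)^j.
  j = 0: C(7,0)·(4)^0 = 1·1 = 1.
  j = 1: C(7,1)·(4)^1 = 7·4 = 28.
  j = 2: C(7,2)·(4)^2 = 21·16 = 336.
  V_q(n, t) = 1 + 28 + 336 = 365.
Step 2: q^n = 5^7 = 78125.
Step 3: Hamming bound ⌊q^n / V_q(n,t)⌋ = ⌊78125/365⌋ = 214.
Step 4: Compare |C| = 237 to 214: violated.
The claimed |C| lies above the Hamming bound, so no 5-ary code of length 7 with d ≥ 5 can have 237 codewords.


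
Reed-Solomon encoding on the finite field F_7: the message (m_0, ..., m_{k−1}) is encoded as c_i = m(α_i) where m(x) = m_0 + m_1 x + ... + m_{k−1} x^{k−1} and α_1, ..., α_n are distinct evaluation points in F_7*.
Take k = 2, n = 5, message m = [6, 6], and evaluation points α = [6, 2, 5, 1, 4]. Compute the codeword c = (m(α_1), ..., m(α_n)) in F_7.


c = [0, 4, 1, 5, 2]

Message polynomial: m(x) = 6 + 6·x (mod 7).
For each evaluation point α_i, compute m(α_i) mod 7:
  α_1 = 6: Horner steps 6 → 0, so m(6) = 0.
  α_2 = 2: Horner steps 6 → 4, so m(2) = 4.
  α_3 = 5: Horner steps 6 → 1, so m(5) = 1.
  α_4 = 1: Horner steps 6 → 5, so m(1) = 5.
  α_5 = 4: Horner steps 6 → 2, so m(4) = 2.
Codeword c = [0, 4, 1, 5, 2] ∈ F_7^5.


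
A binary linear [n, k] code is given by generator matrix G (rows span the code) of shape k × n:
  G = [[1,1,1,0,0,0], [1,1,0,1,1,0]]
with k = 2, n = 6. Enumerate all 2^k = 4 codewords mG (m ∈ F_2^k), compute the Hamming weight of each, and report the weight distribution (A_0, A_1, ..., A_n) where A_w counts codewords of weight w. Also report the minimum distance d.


Weight distribution: A_0 = 1, A_3 = 2, A_4 = 1. Minimum distance d = 3.

Enumerate all 2^2 = 4 messages m ∈ F_2^2.
For each, compute codeword c = mG in F_2^6, then tally its weight.
  m = 00 → c = 000000, weight = 0.
  m = 10 → c = 111000, weight = 3.
  m = 01 → c = 110110, weight = 4.
  m = 11 → c = 001110, weight = 3.
Tally weights:
  weight 0: 1 codewords.
  weight 3: 2 codewords.
  weight 4: 1 codewords.
Minimum distance d = smallest w > 0 with A_w > 0 = 3.
Sanity: Σ A_w = 4 = 2^2 = 4 ✓.


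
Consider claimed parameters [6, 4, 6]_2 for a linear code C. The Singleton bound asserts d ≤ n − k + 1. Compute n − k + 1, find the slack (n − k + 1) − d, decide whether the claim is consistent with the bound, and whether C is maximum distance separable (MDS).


Singleton RHS = n − k + 1 = 3, slack = -3, bound violated (no such code; not MDS).

Singleton bound: d ≤ n − k + 1.
Here n = 6, k = 4, so n − k + 1 = 3.
Given d = 6, check d ≤ 3: NO.
Slack = (n − k + 1) − d = -3.
The slack is negative: d = 6 exceeds n − k + 1 = 3 by 3, so the Singleton bound is violated and no linear [6, 4, 6]_2 code can exist. In particular it is not MDS (MDS requires d = n − k + 1 exactly).
Description: the claimed parameters are [6, 4, 6]_2; such a code would be impossible (violates the Singleton bound).


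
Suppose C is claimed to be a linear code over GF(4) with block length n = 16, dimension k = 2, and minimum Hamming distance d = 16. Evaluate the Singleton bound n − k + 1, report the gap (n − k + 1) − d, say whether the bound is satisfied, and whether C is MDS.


Singleton RHS = n − k + 1 = 15, slack = -1, bound violated (no such code; not MDS).

Singleton bound: d ≤ n − k + 1.
Here n = 16, k = 2, so n − k + 1 = 15.
Given d = 16, check d ≤ 15: NO.
Slack = (n − k + 1) − d = -1.
The slack is negative: d = 16 exceeds n − k + 1 = 15 by 1, so the Singleton bound is violated and no linear [16, 2, 16]_4 code can exist. In particular it is not MDS (MDS requires d = n − k + 1 exactly).
Description: the claimed parameters are [16, 2, 16]_4; such a code would be impossible (violates the Singleton bound).


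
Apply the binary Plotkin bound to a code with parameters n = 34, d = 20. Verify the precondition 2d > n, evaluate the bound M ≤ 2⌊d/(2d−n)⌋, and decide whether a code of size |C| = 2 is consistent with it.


Plotkin bound M ≤ 6; given |C| = 2 ≤ bound (satisfied).

Check applicability: 2d = 40, n = 34.
2d − n = 6 > 0, so Plotkin applies.
Compute d/(2d−n) = 20/6 ≈ 3.3333.
⌊d/(2d−n)⌋ = 3.
Plotkin bound: M ≤ 2·3 = 6.
Given |C| = 2, check: satisfied.
This |C| is below the Plotkin bound.


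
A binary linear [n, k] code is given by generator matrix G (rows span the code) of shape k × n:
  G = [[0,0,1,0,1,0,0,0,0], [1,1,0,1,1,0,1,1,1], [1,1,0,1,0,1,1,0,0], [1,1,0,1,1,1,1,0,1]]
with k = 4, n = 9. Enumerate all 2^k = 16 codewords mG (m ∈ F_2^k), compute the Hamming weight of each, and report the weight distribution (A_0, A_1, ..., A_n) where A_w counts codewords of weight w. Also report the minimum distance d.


Weight distribution: A_0 = 1, A_2 = 4, A_4 = 3, A_5 = 2, A_7 = 6. Minimum distance d = 2.

Enumerate all 2^4 = 16 messages m ∈ F_2^4.
For each, compute codeword c = mG in F_2^9, then tally its weight.
  m = 0000 → c = 000000000, weight = 0.
  m = 1000 → c = 001010000, weight = 2.
  m = 0100 → c = 110110111, weight = 7.
  m = 1100 → c = 111100111, weight = 7.
  m = 0010 → c = 110101100, weight = 5.
  m = 1010 → c = 111111100, weight = 7.
  m = 0110 → c = 000011011, weight = 4.
  m = 1110 → c = 001001011, weight = 4.
  m = 0001 → c = 110111101, weight = 7.
  m = 1001 → c = 111101101, weight = 7.
  m = 0101 → c = 000001010, weight = 2.
  m = 1101 → c = 001011010, weight = 4.
  m = 0011 → c = 000010001, weight = 2.
  m = 1011 → c = 001000001, weight = 2.
  m = 0111 → c = 110100110, weight = 5.
  m = 1111 → c = 111110110, weight = 7.
Tally weights:
  weight 0: 1 codewords.
  weight 2: 4 codewords.
  weight 4: 3 codewords.
  weight 5: 2 codewords.
  weight 7: 6 codewords.
Minimum distance d = smallest w > 0 with A_w > 0 = 2.
Sanity: Σ A_w = 16 = 2^4 = 16 ✓.


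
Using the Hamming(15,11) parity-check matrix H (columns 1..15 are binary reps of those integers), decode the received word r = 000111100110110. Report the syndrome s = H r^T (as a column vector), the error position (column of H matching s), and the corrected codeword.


s = (0, 0, 1, 0)^T, error position = 2, corrected codeword c = 010111100110110

Compute s = H r^T mod 2 one row at a time:
  s_1 = 0 + 0 + 1 + 1 + 0 + 1 + 1 + 0 = 4 ≡ 0 (mod 2).
  s_2 = 1 + 1 + 1 + 1 + 0 + 1 + 1 + 0 = 6 ≡ 0 (mod 2).
  s_3 = 0 + 0 + 1 + 1 + 1 + 1 + 1 + 0 = 5 ≡ 1 (mod 2).
  s_4 = 0 + 0 + 1 + 1 + 0 + 1 + 1 + 0 = 4 ≡ 0 (mod 2).
s = (0, 0, 1, 0)^T — this equals column 2 of H (binary 0010), so error is at position 2.
Correct: flip bit 2 of r = 000111100110110 to get c = 010111100110110.


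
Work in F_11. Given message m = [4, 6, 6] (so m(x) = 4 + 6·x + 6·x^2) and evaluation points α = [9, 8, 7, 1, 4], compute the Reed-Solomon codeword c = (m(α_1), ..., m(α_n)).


c = [5, 7, 10, 5, 3]

Message polynomial: m(x) = 4 + 6·x + 6·x^2 (mod 11).
For each evaluation point α_i, compute m(α_i) mod 11:
  α_1 = 9: Horner steps 6 → 5 → 5, so m(9) = 5.
  α_2 = 8: Horner steps 6 → 10 → 7, so m(8) = 7.
  α_3 = 7: Horner steps 6 → 4 → 10, so m(7) = 10.
  α_4 = 1: Horner steps 6 → 1 → 5, so m(1) = 5.
  α_5 = 4: Horner steps 6 → 8 → 3, so m(4) = 3.
Codeword c = [5, 7, 10, 5, 3] ∈ F_11^5.


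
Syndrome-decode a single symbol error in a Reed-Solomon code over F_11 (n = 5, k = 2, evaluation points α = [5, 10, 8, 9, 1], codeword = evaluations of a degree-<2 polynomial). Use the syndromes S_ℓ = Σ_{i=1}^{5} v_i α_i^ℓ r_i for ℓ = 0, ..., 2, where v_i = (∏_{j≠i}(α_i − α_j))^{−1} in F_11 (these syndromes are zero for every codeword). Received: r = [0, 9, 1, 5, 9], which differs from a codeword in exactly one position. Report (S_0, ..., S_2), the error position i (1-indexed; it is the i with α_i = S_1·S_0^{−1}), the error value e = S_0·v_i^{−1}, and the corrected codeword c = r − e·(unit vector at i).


S = (1, 1, 1), error at position 5, error magnitude e = 3, c = [0, 9, 1, 5, 6].

Step 1: column multipliers v_i = (∏_{j≠i}(α_i − α_j))^{−1} mod 11.
  i = 1 (α = 5): (5−10)(5−8)(5−9)(5−1) = (−5)·(−3)·(−4)·4 = −240 ≡ 2, so v_1 = 2^{−1} = 6 (mod 11).
  i = 2 (α = 10): (10−5)(10−8)(10−9)(10−1) = 5·2·1·9 = 90 ≡ 2, so v_2 = 2^{−1} = 6 (mod 11).
  i = 3 (α = 8): (8−5)(8−10)(8−9)(8−1) = 3·(−2)·(−1)·7 = 42 ≡ 9, so v_3 = 9^{−1} = 5 (mod 11).
  i = 4 (α = 9): (9−5)(9−10)(9−8)(9−1) = 4·(−1)·1·8 = −32 ≡ 1, so v_4 = 1^{−1} = 1 (mod 11).
  i = 5 (α = 1): (1−5)(1−10)(1−8)(1−9) = (−4)·(−9)·(−7)·(−8) = 2016 ≡ 3, so v_5 = 3^{−1} = 4 (mod 11).
  v = [6, 6, 5, 1, 4].
Step 2: syndromes of r = [0, 9, 1, 5, 9] (all sums mod 11).
  S_0 = Σ v_i r_i = 6·0 + 6·9 + 5·1 + 1·5 + 4·9 = 100 ≡ 1.
  S_1 = Σ v_i α_i r_i = 6·5·0 + 6·10·9 + 5·8·1 + 1·9·5 + 4·1·9 = 661 ≡ 1.
  α_i^2 mod 11 = [3, 1, 9, 4, 1].
  S_2 = Σ v_i α_i^2 r_i = 6·3·0 + 6·1·9 + 5·9·1 + 1·4·5 + 4·1·9 = 155 ≡ 1.
  S = (1, 1, 1) ≠ 0, so r is not a codeword (an error is present).
Step 3: locate the error. For a single error e at position i, S_ℓ = v_i·e·α_i^ℓ, so α_err = S_1/S_0.
  S_0^{−1} = 1^{−1} = 1 (mod 11), so α_err = 1·1 = 1 ≡ 1 = α_5. Error position i = 5.
  Consistency check: S_2/S_1 = 1·1 = 1 ≡ 1 = α_err ✓ (single-error assumption holds).
Step 4: error magnitude e = S_0/v_5 = S_0·∏_{j≠5}(α_5 − α_j) = 1·3 = 3 ≡ 3 (mod 11).
Step 5: correct position 5: c_5 = r_5 − e = 9 − 3 ≡ 6 (mod 11). Hence c = [0, 9, 1, 5, 6].
  Check: interpolating c through the α_i gives m(x) = 2 + 4·x (degree < 2) with m(α_i) = c_i for every i, so c is indeed a codeword.


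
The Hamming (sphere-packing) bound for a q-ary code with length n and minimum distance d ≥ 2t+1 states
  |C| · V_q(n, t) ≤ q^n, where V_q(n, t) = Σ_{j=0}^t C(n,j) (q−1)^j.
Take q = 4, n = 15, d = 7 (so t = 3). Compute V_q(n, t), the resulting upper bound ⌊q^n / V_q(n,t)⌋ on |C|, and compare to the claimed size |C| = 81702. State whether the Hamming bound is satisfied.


V_q(n, t) = 13276, q^n = 1073741824, Hamming bound = 80878, |C| = 81702 > bound (violated).

Step 1: Compute V_q(n, t) = Σ_{j=0}^3 C(n, j) (q−1)^j.
  j = 0: C(15,0)·(3)^0 = 1·1 = 1.
  j = 1: C(15,1)·(3)^1 = 15·3 = 45.
  j = 2: C(15,2)·(3)^2 = 105·9 = 945.
  j = 3: C(15,3)·(3)^3 = 455·27 = 12285.
  V_q(n, t) = 1 + 45 + 945 + 12285 = 13276.
Step 2: q^n = 4^15 = 1073741824.
Step 3: Hamming bound ⌊q^n / V_q(n,t)⌋ = ⌊1073741824/13276⌋ = 80878.
Step 4: Compare |C| = 81702 to 80878: violated.
The claimed |C| lies above the Hamming bound, so no 4-ary code of length 15 with d ≥ 7 can have 81702 codewords.


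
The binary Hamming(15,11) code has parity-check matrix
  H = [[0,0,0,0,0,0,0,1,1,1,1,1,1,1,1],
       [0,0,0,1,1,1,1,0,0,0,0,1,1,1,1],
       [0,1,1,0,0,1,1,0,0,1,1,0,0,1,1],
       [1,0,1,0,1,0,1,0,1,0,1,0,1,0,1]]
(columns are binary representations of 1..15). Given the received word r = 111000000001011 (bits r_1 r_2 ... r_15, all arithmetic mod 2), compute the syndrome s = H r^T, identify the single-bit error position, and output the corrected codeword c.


s = (1, 1, 0, 1)^T, error position = 13, corrected codeword c = 111000000001111

Compute s = H r^T mod 2 one row at a time:
  s_1 = 0 + 0 + 0 + 0 + 1 + 0 + 1 + 1 = 3 ≡ 1 (mod 2).
  s_2 = 0 + 0 + 0 + 0 + 1 + 0 + 1 + 1 = 3 ≡ 1 (mod 2).
  s_3 = 1 + 1 + 0 + 0 + 0 + 0 + 1 + 1 = 4 ≡ 0 (mod 2).
  s_4 = 1 + 1 + 0 + 0 + 0 + 0 + 0 + 1 = 3 ≡ 1 (mod 2).
s = (1, 1, 0, 1)^T — this equals column 13 of H (binary 1101), so error is at position 13.
Correct: flip bit 13 of r = 111000000001011 to get c = 111000000001111.


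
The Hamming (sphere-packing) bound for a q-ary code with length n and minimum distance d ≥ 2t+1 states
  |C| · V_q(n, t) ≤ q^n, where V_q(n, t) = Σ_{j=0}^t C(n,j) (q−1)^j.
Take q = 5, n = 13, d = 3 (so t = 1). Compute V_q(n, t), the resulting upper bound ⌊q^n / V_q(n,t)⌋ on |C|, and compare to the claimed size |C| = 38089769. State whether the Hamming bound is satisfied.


V_q(n, t) = 53, q^n = 1220703125, Hamming bound = 23032134, |C| = 38089769 > bound (violated).

Step 1: Compute V_q(n, t) = Σ_{j=0}^1 C(n, j) (q−1)^j.
  j = 0: C(13,0)·(4)^0 = 1·1 = 1.
  j = 1: C(13,1)·(4)^1 = 13·4 = 52.
  V_q(n, t) = 1 + 52 = 53.
Step 2: q^n = 5^13 = 1220703125.
Step 3: Hamming bound ⌊q^n / V_q(n,t)⌋ = ⌊1220703125/53⌋ = 23032134.
Step 4: Compare |C| = 38089769 to 23032134: violated.
The claimed |C| lies above the Hamming bound, so no 5-ary code of length 13 with d ≥ 3 can have 38089769 codewords.


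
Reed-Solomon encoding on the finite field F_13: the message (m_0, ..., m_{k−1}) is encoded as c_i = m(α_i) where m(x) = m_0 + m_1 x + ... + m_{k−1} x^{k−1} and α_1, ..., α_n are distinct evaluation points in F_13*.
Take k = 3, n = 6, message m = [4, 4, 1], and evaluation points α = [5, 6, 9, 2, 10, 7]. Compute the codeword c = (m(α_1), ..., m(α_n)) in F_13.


c = [10, 12, 4, 3, 1, 3]

Message polynomial: m(x) = 4 + 4·x + 1·x^2 (mod 13).
For each evaluation point α_i, compute m(α_i) mod 13:
  α_1 = 5: Horner steps 1 → 9 → 10, so m(5) = 10.
  α_2 = 6: Horner steps 1 → 10 → 12, so m(6) = 12.
  α_3 = 9: Horner steps 1 → 0 → 4, so m(9) = 4.
  α_4 = 2: Horner steps 1 → 6 → 3, so m(2) = 3.
  α_5 = 10: Horner steps 1 → 1 → 1, so m(10) = 1.
  α_6 = 7: Horner steps 1 → 11 → 3, so m(7) = 3.
Codeword c = [10, 12, 4, 3, 1, 3] ∈ F_13^6.


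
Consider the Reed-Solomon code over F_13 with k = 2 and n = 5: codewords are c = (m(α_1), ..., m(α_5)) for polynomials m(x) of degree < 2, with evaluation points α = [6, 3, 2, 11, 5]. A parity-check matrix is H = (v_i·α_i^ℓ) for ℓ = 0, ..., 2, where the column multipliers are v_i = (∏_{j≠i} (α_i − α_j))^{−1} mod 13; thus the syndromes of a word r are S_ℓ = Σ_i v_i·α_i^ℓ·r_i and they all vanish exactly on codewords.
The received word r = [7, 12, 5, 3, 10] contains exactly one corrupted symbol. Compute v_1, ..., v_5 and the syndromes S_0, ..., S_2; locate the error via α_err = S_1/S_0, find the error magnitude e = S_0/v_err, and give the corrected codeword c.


S = (1, 5, 12), error at position 5, error magnitude e = 10, c = [7, 12, 5, 3, 0].

Step 1: column multipliers v_i = (∏_{j≠i}(α_i − α_j))^{−1} mod 13.
  i = 1 (α = 6): (6−3)(6−2)(6−11)(6−5) = 3·4·(−5)·1 = −60 ≡ 5, so v_1 = 5^{−1} = 8 (mod 13).
  i = 2 (α = 3): (3−6)(3−2)(3−11)(3−5) = (−3)·1·(−8)·(−2) = −48 ≡ 4, so v_2 = 4^{−1} = 10 (mod 13).
  i = 3 (α = 2): (2−6)(2−3)(2−11)(2−5) = (−4)·(−1)·(−9)·(−3) = 108 ≡ 4, so v_3 = 4^{−1} = 10 (mod 13).
  i = 4 (α = 11): (11−6)(11−3)(11−2)(11−5) = 5·8·9·6 = 2160 ≡ 2, so v_4 = 2^{−1} = 7 (mod 13).
  i = 5 (α = 5): (5−6)(5−3)(5−2)(5−11) = (−1)·2·3·(−6) = 36 ≡ 10, so v_5 = 10^{−1} = 4 (mod 13).
  v = [8, 10, 10, 7, 4].
Step 2: syndromes of r = [7, 12, 5, 3, 10] (all sums mod 13).
  S_0 = Σ v_i r_i = 8·7 + 10·12 + 10·5 + 7·3 + 4·10 = 287 ≡ 1.
  S_1 = Σ v_i α_i r_i = 8·6·7 + 10·3·12 + 10·2·5 + 7·11·3 + 4·5·10 = 1227 ≡ 5.
  α_i^2 mod 13 = [10, 9, 4, 4, 12].
  S_2 = Σ v_i α_i^2 r_i = 8·10·7 + 10·9·12 + 10·4·5 + 7·4·3 + 4·12·10 = 2404 ≡ 12.
  S = (1, 5, 12) ≠ 0, so r is not a codeword (an error is present).
Step 3: locate the error. For a single error e at position i, S_ℓ = v_i·e·α_i^ℓ, so α_err = S_1/S_0.
  S_0^{−1} = 1^{−1} = 1 (mod 13), so α_err = 5·1 = 5 ≡ 5 = α_5. Error position i = 5.
  Consistency check: S_2/S_1 = 12·8 = 96 ≡ 5 = α_err ✓ (single-error assumption holds).
Step 4: error magnitude e = S_0/v_5 = S_0·∏_{j≠5}(α_5 − α_j) = 1·10 = 10 ≡ 10 (mod 13).
Step 5: correct position 5: c_5 = r_5 − e = 10 − 10 ≡ 0 (mod 13). Hence c = [7, 12, 5, 3, 0].
  Check: interpolating c through the α_i gives m(x) = 4 + 7·x (degree < 2) with m(α_i) = c_i for every i, so c is indeed a codeword.


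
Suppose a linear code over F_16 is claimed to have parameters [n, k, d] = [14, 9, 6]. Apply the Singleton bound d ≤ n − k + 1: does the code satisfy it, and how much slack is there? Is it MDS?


Singleton RHS = n − k + 1 = 6, slack = 0, bound satisfied, MDS.

Singleton bound: d ≤ n − k + 1.
Here n = 14, k = 9, so n − k + 1 = 6.
Given d = 6, check d ≤ 6: YES.
Slack = (n − k + 1) − d = 0.
The code is MDS (slack = 0).
Description: the claimed parameters are [14, 9, 6]_16; such a code would be MDS (meets Singleton bound).


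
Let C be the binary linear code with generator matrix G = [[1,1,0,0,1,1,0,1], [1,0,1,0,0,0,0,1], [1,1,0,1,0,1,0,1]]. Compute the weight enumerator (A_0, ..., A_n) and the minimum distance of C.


Weight distribution: A_0 = 1, A_2 = 1, A_3 = 1, A_4 = 2, A_5 = 3. Minimum distance d = 2.

Enumerate all 2^3 = 8 messages m ∈ F_2^3.
For each, compute codeword c = mG in F_2^8, then tally its weight.
  m = 000 → c = 00000000, weight = 0.
  m = 100 → c = 11001101, weight = 5.
  m = 010 → c = 10100001, weight = 3.
  m = 110 → c = 01101100, weight = 4.
  m = 001 → c = 11010101, weight = 5.
  m = 101 → c = 00011000, weight = 2.
  m = 011 → c = 01110100, weight = 4.
  m = 111 → c = 10111001, weight = 5.
Tally weights:
  weight 0: 1 codewords.
  weight 2: 1 codewords.
  weight 3: 1 codewords.
  weight 4: 2 codewords.
  weight 5: 3 codewords.
Minimum distance d = smallest w > 0 with A_w > 0 = 2.
Sanity: Σ A_w = 8 = 2^3 = 8 ✓.


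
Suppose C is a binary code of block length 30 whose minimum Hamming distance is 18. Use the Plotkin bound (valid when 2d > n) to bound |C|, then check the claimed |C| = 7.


Plotkin bound M ≤ 6; given |C| = 7 > bound (violated).

Check applicability: 2d = 36, n = 30.
2d − n = 6 > 0, so Plotkin applies.
Compute d/(2d−n) = 18/6 ≈ 3.0000.
⌊d/(2d−n)⌋ = 3.
Plotkin bound: M ≤ 2·3 = 6.
Given |C| = 7, check: VIOLATED.
This |C| is above the Plotkin bound, so no binary code with n = 30, d = 18 and 7 codewords exists.


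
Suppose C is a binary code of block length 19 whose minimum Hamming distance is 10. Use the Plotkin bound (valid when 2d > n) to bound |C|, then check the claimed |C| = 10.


Plotkin bound M ≤ 20; given |C| = 10 ≤ bound (satisfied).

Check applicability: 2d = 20, n = 19.
2d − n = 1 > 0, so Plotkin applies.
Compute d/(2d−n) = 10/1 ≈ 10.0000.
⌊d/(2d−n)⌋ = 10.
Plotkin bound: M ≤ 2·10 = 20.
Given |C| = 10, check: satisfied.
This |C| is below the Plotkin bound.


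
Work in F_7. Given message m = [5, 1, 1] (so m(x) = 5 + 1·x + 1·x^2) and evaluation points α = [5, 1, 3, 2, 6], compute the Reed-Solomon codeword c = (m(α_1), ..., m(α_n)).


c = [0, 0, 3, 4, 5]

Message polynomial: m(x) = 5 + 1·x + 1·x^2 (mod 7).
For each evaluation point α_i, compute m(α_i) mod 7:
  α_1 = 5: Horner steps 1 → 6 → 0, so m(5) = 0.
  α_2 = 1: Horner steps 1 → 2 → 0, so m(1) = 0.
  α_3 = 3: Horner steps 1 → 4 → 3, so m(3) = 3.
  α_4 = 2: Horner steps 1 → 3 → 4, so m(2) = 4.
  α_5 = 6: Horner steps 1 → 0 → 5, so m(6) = 5.
Codeword c = [0, 0, 3, 4, 5] ∈ F_7^5.


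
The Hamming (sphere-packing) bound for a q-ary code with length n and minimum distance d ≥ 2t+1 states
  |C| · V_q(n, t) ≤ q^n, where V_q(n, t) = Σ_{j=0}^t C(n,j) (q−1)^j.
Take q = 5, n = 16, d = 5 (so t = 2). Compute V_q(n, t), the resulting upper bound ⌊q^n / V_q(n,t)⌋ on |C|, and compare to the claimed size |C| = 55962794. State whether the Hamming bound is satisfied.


V_q(n, t) = 1985, q^n = 152587890625, Hamming bound = 76870473, |C| = 55962794 ≤ bound (satisfied).

Step 1: Compute V_q(n, t) = Σ_{j=0}^2 C(n, j) (q−1)^j.
  j = 0: C(16,0)·(4)^0 = 1·1 = 1.
  j = 1: C(16,1)·(4)^1 = 16·4 = 64.
  j = 2: C(16,2)·(4)^2 = 120·16 = 1920.
  V_q(n, t) = 1 + 64 + 1920 = 1985.
Step 2: q^n = 5^16 = 152587890625.
Step 3: Hamming bound ⌊q^n / V_q(n,t)⌋ = ⌊152587890625/1985⌋ = 76870473.
Step 4: Compare |C| = 55962794 to 76870473: satisfied.
The claimed |C| lies below the Hamming bound.


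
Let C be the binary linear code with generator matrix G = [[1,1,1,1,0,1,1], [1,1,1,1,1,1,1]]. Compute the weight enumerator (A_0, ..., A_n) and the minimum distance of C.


Weight distribution: A_0 = 1, A_1 = 1, A_6 = 1, A_7 = 1. Minimum distance d = 1.

Enumerate all 2^2 = 4 messages m ∈ F_2^2.
For each, compute codeword c = mG in F_2^7, then tally its weight.
  m = 00 → c = 0000000, weight = 0.
  m = 10 → c = 1111011, weight = 6.
  m = 01 → c = 1111111, weight = 7.
  m = 11 → c = 0000100, weight = 1.
Tally weights:
  weight 0: 1 codewords.
  weight 1: 1 codewords.
  weight 6: 1 codewords.
  weight 7: 1 codewords.
Minimum distance d = smallest w > 0 with A_w > 0 = 1.
Sanity: Σ A_w = 4 = 2^2 = 4 ✓.


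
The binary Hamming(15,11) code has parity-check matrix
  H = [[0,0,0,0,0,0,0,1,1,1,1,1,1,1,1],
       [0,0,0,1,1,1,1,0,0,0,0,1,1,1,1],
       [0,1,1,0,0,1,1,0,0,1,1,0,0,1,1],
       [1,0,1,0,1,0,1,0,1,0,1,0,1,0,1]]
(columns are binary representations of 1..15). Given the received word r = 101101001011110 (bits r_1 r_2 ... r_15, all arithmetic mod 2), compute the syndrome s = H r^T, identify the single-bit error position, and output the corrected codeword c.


s = (1, 1, 0, 1)^T, error position = 13, corrected codeword c = 101101001011010

Compute s = H r^T mod 2 one row at a time:
  s_1 = 0 + 1 + 0 + 1 + 1 + 1 + 1 + 0 = 5 ≡ 1 (mod 2).
  s_2 = 1 + 0 + 1 + 0 + 1 + 1 + 1 + 0 = 5 ≡ 1 (mod 2).
  s_3 = 0 + 1 + 1 + 0 + 0 + 1 + 1 + 0 = 4 ≡ 0 (mod 2).
  s_4 = 1 + 1 + 0 + 0 + 1 + 1 + 1 + 0 = 5 ≡ 1 (mod 2).
s = (1, 1, 0, 1)^T — this equals column 13 of H (binary 1101), so error is at position 13.
Correct: flip bit 13 of r = 101101001011110 to get c = 101101001011010.


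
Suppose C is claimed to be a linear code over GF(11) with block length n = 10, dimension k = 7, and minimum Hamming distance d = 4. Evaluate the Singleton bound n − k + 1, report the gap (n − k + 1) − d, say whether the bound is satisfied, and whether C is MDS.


Singleton RHS = n − k + 1 = 4, slack = 0, bound satisfied, MDS.

Singleton bound: d ≤ n − k + 1.
Here n = 10, k = 7, so n − k + 1 = 4.
Given d = 4, check d ≤ 4: YES.
Slack = (n − k + 1) − d = 0.
The code is MDS (slack = 0).
Description: the claimed parameters are [10, 7, 4]_11; such a code would be MDS (meets Singleton bound).


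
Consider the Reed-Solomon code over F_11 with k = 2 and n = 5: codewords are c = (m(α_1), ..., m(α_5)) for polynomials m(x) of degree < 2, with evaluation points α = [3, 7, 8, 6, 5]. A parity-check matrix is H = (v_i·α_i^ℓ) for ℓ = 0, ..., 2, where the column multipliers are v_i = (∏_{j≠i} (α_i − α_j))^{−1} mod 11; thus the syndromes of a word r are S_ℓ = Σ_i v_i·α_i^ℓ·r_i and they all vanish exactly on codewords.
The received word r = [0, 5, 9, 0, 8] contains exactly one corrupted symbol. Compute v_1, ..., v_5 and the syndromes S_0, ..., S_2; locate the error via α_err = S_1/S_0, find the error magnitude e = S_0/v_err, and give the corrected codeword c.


S = (9, 10, 5), error at position 4, error magnitude e = 10, c = [0, 5, 9, 1, 8].

Step 1: column multipliers v_i = (∏_{j≠i}(α_i − α_j))^{−1} mod 11.
  i = 1 (α = 3): (3−7)(3−8)(3−6)(3−5) = (−4)·(−5)·(−3)·(−2) = 120 ≡ 10, so v_1 = 10^{−1} = 10 (mod 11).
  i = 2 (α = 7): (7−3)(7−8)(7−6)(7−5) = 4·(−1)·1·2 = −8 ≡ 3, so v_2 = 3^{−1} = 4 (mod 11).
  i = 3 (α = 8): (8−3)(8−7)(8−6)(8−5) = 5·1·2·3 = 30 ≡ 8, so v_3 = 8^{−1} = 7 (mod 11).
  i = 4 (α = 6): (6−3)(6−7)(6−8)(6−5) = 3·(−1)·(−2)·1 = 6 ≡ 6, so v_4 = 6^{−1} = 2 (mod 11).
  i = 5 (α = 5): (5−3)(5−7)(5−8)(5−6) = 2·(−2)·(−3)·(−1) = −12 ≡ 10, so v_5 = 10^{−1} = 10 (mod 11).
  v = [10, 4, 7, 2, 10].
Step 2: syndromes of r = [0, 5, 9, 0, 8] (all sums mod 11).
  S_0 = Σ v_i r_i = 10·0 + 4·5 + 7·9 + 2·0 + 10·8 = 163 ≡ 9.
  S_1 = Σ v_i α_i r_i = 10·3·0 + 4·7·5 + 7·8·9 + 2·6·0 + 10·5·8 = 1044 ≡ 10.
  α_i^2 mod 11 = [9, 5, 9, 3, 3].
  S_2 = Σ v_i α_i^2 r_i = 10·9·0 + 4·5·5 + 7·9·9 + 2·3·0 + 10·3·8 = 907 ≡ 5.
  S = (9, 10, 5) ≠ 0, so r is not a codeword (an error is present).
Step 3: locate the error. For a single error e at position i, S_ℓ = v_i·e·α_i^ℓ, so α_err = S_1/S_0.
  S_0^{−1} = 9^{−1} = 5 (mod 11), so α_err = 10·5 = 50 ≡ 6 = α_4. Error position i = 4.
  Consistency check: S_2/S_1 = 5·10 = 50 ≡ 6 = α_err ✓ (single-error assumption holds).
Step 4: error magnitude e = S_0/v_4 = S_0·∏_{j≠4}(α_4 − α_j) = 9·6 = 54 ≡ 10 (mod 11).
Step 5: correct position 4: c_4 = r_4 − e = 0 − 10 ≡ 1 (mod 11). Hence c = [0, 5, 9, 1, 8].
  Check: interpolating c through the α_i gives m(x) = 10 + 4·x (degree < 2) with m(α_i) = c_i for every i, so c is indeed a codeword.


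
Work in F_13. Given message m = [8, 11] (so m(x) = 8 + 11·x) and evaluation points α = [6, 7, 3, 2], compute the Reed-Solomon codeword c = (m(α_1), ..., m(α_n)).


c = [9, 7, 2, 4]

Message polynomial: m(x) = 8 + 11·x (mod 13).
For each evaluation point α_i, compute m(α_i) mod 13:
  α_1 = 6: Horner steps 11 → 9, so m(6) = 9.
  α_2 = 7: Horner steps 11 → 7, so m(7) = 7.
  α_3 = 3: Horner steps 11 → 2, so m(3) = 2.
  α_4 = 2: Horner steps 11 → 4, so m(2) = 4.
Codeword c = [9, 7, 2, 4] ∈ F_13^4.


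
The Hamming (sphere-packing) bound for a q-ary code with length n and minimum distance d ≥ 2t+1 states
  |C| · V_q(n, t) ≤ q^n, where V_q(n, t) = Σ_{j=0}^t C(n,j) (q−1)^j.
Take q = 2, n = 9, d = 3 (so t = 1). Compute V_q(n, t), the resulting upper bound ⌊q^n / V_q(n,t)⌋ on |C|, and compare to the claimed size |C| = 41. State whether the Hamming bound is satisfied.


V_q(n, t) = 10, q^n = 512, Hamming bound = 51, |C| = 41 ≤ bound (satisfied).

Step 1: Compute V_q(n, t) = Σ_{j=0}^1 C(n, j) (q−1)^j.
  j = 0: C(9,0)·(1)^0 = 1·1 = 1.
  j = 1: C(9,1)·(1)^1 = 9·1 = 9.
  V_q(n, t) = 1 + 9 = 10.
Step 2: q^n = 2^9 = 512.
Step 3: Hamming bound ⌊q^n / V_q(n,t)⌋ = ⌊512/10⌋ = 51.
Step 4: Compare |C| = 41 to 51: satisfied.
The claimed |C| lies below the Hamming bound.


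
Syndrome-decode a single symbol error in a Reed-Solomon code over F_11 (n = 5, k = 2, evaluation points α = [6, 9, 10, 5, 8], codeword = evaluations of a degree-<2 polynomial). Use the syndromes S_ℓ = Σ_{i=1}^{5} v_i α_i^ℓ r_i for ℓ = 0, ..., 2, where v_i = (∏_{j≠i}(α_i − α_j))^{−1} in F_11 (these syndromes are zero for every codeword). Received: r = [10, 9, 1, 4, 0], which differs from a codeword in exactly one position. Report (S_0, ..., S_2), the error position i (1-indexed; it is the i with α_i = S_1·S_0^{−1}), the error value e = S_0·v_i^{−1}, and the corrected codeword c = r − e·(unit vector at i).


S = (8, 6, 10), error at position 2, error magnitude e = 3, c = [10, 6, 1, 4, 0].

Step 1: column multipliers v_i = (∏_{j≠i}(α_i − α_j))^{−1} mod 11.
  i = 1 (α = 6): (6−9)(6−10)(6−5)(6−8) = (−3)·(−4)·1·(−2) = −24 ≡ 9, so v_1 = 9^{−1} = 5 (mod 11).
  i = 2 (α = 9): (9−6)(9−10)(9−5)(9−8) = 3·(−1)·4·1 = −12 ≡ 10, so v_2 = 10^{−1} = 10 (mod 11).
  i = 3 (α = 10): (10−6)(10−9)(10−5)(10−8) = 4·1·5·2 = 40 ≡ 7, so v_3 = 7^{−1} = 8 (mod 11).
  i = 4 (α = 5): (5−6)(5−9)(5−10)(5−8) = (−1)·(−4)·(−5)·(−3) = 60 ≡ 5, so v_4 = 5^{−1} = 9 (mod 11).
  i = 5 (α = 8): (8−6)(8−9)(8−10)(8−5) = 2·(−1)·(−2)·3 = 12 ≡ 1, so v_5 = 1^{−1} = 1 (mod 11).
  v = [5, 10, 8, 9, 1].
Step 2: syndromes of r = [10, 9, 1, 4, 0] (all sums mod 11).
  S_0 = Σ v_i r_i = 5·10 + 10·9 + 8·1 + 9·4 + 1·0 = 184 ≡ 8.
  S_1 = Σ v_i α_i r_i = 5·6·10 + 10·9·9 + 8·10·1 + 9·5·4 + 1·8·0 = 1370 ≡ 6.
  α_i^2 mod 11 = [3, 4, 1, 3, 9].
  S_2 = Σ v_i α_i^2 r_i = 5·3·10 + 10·4·9 + 8·1·1 + 9·3·4 + 1·9·0 = 626 ≡ 10.
  S = (8, 6, 10) ≠ 0, so r is not a codeword (an error is present).
Step 3: locate the error. For a single error e at position i, S_ℓ = v_i·e·α_i^ℓ, so α_err = S_1/S_0.
  S_0^{−1} = 8^{−1} = 7 (mod 11), so α_err = 6·7 = 42 ≡ 9 = α_2. Error position i = 2.
  Consistency check: S_2/S_1 = 10·2 = 20 ≡ 9 = α_err ✓ (single-error assumption holds).
Step 4: error magnitude e = S_0/v_2 = S_0·∏_{j≠2}(α_2 − α_j) = 8·10 = 80 ≡ 3 (mod 11).
Step 5: correct position 2: c_2 = r_2 − e = 9 − 3 ≡ 6 (mod 11). Hence c = [10, 6, 1, 4, 0].
  Check: interpolating c through the α_i gives m(x) = 7 + 6·x (degree < 2) with m(α_i) = c_i for every i, so c is indeed a codeword.


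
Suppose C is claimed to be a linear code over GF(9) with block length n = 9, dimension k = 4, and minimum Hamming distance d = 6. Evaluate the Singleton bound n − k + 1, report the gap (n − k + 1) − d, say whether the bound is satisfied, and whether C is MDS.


Singleton RHS = n − k + 1 = 6, slack = 0, bound satisfied, MDS.

Singleton bound: d ≤ n − k + 1.
Here n = 9, k = 4, so n − k + 1 = 6.
Given d = 6, check d ≤ 6: YES.
Slack = (n − k + 1) − d = 0.
The code is MDS (slack = 0).
Description: the claimed parameters are [9, 4, 6]_9; such a code would be MDS (meets Singleton bound).


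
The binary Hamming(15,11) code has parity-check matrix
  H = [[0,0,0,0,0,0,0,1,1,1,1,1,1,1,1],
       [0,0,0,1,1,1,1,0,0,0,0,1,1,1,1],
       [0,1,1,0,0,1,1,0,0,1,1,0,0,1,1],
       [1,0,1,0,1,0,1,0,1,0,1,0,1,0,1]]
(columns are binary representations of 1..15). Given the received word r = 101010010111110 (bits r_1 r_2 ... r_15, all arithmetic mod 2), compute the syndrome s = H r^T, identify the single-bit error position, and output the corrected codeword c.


s = (0, 0, 0, 1)^T, error position = 1, corrected codeword c = 001010010111110

Compute s = H r^T mod 2 one row at a time:
  s_1 = 1 + 0 + 1 + 1 + 1 + 1 + 1 + 0 = 6 ≡ 0 (mod 2).
  s_2 = 0 + 1 + 0 + 0 + 1 + 1 + 1 + 0 = 4 ≡ 0 (mod 2).
  s_3 = 0 + 1 + 0 + 0 + 1 + 1 + 1 + 0 = 4 ≡ 0 (mod 2).
  s_4 = 1 + 1 + 1 + 0 + 0 + 1 + 1 + 0 = 5 ≡ 1 (mod 2).
s = (0, 0, 0, 1)^T — this equals column 1 of H (binary 0001), so error is at position 1.
Correct: flip bit 1 of r = 101010010111110 to get c = 001010010111110.


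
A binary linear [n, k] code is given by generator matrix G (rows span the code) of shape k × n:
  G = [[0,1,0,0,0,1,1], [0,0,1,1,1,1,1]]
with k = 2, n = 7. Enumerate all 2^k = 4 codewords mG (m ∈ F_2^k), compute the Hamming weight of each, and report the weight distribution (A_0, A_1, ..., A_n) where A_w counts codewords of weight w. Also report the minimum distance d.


Weight distribution: A_0 = 1, A_3 = 1, A_4 = 1, A_5 = 1. Minimum distance d = 3.

Enumerate all 2^2 = 4 messages m ∈ F_2^2.
For each, compute codeword c = mG in F_2^7, then tally its weight.
  m = 00 → c = 0000000, weight = 0.
  m = 10 → c = 0100011, weight = 3.
  m = 01 → c = 0011111, weight = 5.
  m = 11 → c = 0111100, weight = 4.
Tally weights:
  weight 0: 1 codewords.
  weight 3: 1 codewords.
  weight 4: 1 codewords.
  weight 5: 1 codewords.
Minimum distance d = smallest w > 0 with A_w > 0 = 3.
Sanity: Σ A_w = 4 = 2^2 = 4 ✓.


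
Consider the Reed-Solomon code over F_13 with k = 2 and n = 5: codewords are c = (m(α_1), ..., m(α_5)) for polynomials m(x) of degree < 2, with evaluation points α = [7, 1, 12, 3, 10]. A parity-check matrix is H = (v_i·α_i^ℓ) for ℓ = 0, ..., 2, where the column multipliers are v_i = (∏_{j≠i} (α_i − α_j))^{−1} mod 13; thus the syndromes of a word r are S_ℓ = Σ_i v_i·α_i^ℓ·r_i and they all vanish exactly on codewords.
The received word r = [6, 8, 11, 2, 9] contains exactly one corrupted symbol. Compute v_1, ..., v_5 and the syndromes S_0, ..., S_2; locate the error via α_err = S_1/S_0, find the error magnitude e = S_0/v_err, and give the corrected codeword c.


S = (12, 12, 12), error at position 2, error magnitude e = 8, c = [6, 0, 11, 2, 9].

Step 1: column multipliers v_i = (∏_{j≠i}(α_i − α_j))^{−1} mod 13.
  i = 1 (α = 7): (7−1)(7−12)(7−3)(7−10) = 6·(−5)·4·(−3) = 360 ≡ 9, so v_1 = 9^{−1} = 3 (mod 13).
  i = 2 (α = 1): (1−7)(1−12)(1−3)(1−10) = (−6)·(−11)·(−2)·(−9) = 1188 ≡ 5, so v_2 = 5^{−1} = 8 (mod 13).
  i = 3 (α = 12): (12−7)(12−1)(12−3)(12−10) = 5·11·9·2 = 990 ≡ 2, so v_3 = 2^{−1} = 7 (mod 13).
  i = 4 (α = 3): (3−7)(3−1)(3−12)(3−10) = (−4)·2·(−9)·(−7) = −504 ≡ 3, so v_4 = 3^{−1} = 9 (mod 13).
  i = 5 (α = 10): (10−7)(10−1)(10−12)(10−3) = 3·9·(−2)·7 = −378 ≡ 12, so v_5 = 12^{−1} = 12 (mod 13).
  v = [3, 8, 7, 9, 12].
Step 2: syndromes of r = [6, 8, 11, 2, 9] (all sums mod 13).
  S_0 = Σ v_i r_i = 3·6 + 8·8 + 7·11 + 9·2 + 12·9 = 285 ≡ 12.
  S_1 = Σ v_i α_i r_i = 3·7·6 + 8·1·8 + 7·12·11 + 9·3·2 + 12·10·9 = 2248 ≡ 12.
  α_i^2 mod 13 = [10, 1, 1, 9, 9].
  S_2 = Σ v_i α_i^2 r_i = 3·10·6 + 8·1·8 + 7·1·11 + 9·9·2 + 12·9·9 = 1455 ≡ 12.
  S = (12, 12, 12) ≠ 0, so r is not a codeword (an error is present).
Step 3: locate the error. For a single error e at position i, S_ℓ = v_i·e·α_i^ℓ, so α_err = S_1/S_0.
  S_0^{−1} = 12^{−1} = 12 (mod 13), so α_err = 12·12 = 144 ≡ 1 = α_2. Error position i = 2.
  Consistency check: S_2/S_1 = 12·12 = 144 ≡ 1 = α_err ✓ (single-error assumption holds).
Step 4: error magnitude e = S_0/v_2 = S_0·∏_{j≠2}(α_2 − α_j) = 12·5 = 60 ≡ 8 (mod 13).
Step 5: correct position 2: c_2 = r_2 − e = 8 − 8 ≡ 0 (mod 13). Hence c = [6, 0, 11, 2, 9].
  Check: interpolating c through the α_i gives m(x) = 12 + 1·x (degree < 2) with m(α_i) = c_i for every i, so c is indeed a codeword.


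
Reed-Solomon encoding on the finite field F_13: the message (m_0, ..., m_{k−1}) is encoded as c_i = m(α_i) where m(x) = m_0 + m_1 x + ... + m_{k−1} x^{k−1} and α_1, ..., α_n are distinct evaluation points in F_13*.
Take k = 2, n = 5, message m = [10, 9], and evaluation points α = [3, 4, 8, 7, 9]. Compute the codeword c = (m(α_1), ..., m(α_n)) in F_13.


c = [11, 7, 4, 8, 0]

Message polynomial: m(x) = 10 + 9·x (mod 13).
For each evaluation point α_i, compute m(α_i) mod 13:
  α_1 = 3: Horner steps 9 → 11, so m(3) = 11.
  α_2 = 4: Horner steps 9 → 7, so m(4) = 7.
  α_3 = 8: Horner steps 9 → 4, so m(8) = 4.
  α_4 = 7: Horner steps 9 → 8, so m(7) = 8.
  α_5 = 9: Horner steps 9 → 0, so m(9) = 0.
Codeword c = [11, 7, 4, 8, 0] ∈ F_13^5.


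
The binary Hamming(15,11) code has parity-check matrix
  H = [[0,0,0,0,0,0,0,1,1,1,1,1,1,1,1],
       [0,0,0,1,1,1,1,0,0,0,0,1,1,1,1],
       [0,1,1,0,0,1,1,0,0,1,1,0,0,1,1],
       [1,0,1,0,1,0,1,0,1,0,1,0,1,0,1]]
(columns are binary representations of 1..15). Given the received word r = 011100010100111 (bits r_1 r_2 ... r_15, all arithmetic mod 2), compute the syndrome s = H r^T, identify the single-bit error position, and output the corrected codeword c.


s = (1, 0, 1, 1)^T, error position = 11, corrected codeword c = 011100010110111

Compute s = H r^T mod 2 one row at a time:
  s_1 = 1 + 0 + 1 + 0 + 0 + 1 + 1 + 1 = 5 ≡ 1 (mod 2).
  s_2 = 1 + 0 + 0 + 0 + 0 + 1 + 1 + 1 = 4 ≡ 0 (mod 2).
  s_3 = 1 + 1 + 0 + 0 + 1 + 0 + 1 + 1 = 5 ≡ 1 (mod 2).
  s_4 = 0 + 1 + 0 + 0 + 0 + 0 + 1 + 1 = 3 ≡ 1 (mod 2).
s = (1, 0, 1, 1)^T — this equals column 11 of H (binary 1011), so error is at position 11.
Correct: flip bit 11 of r = 011100010100111 to get c = 011100010110111.


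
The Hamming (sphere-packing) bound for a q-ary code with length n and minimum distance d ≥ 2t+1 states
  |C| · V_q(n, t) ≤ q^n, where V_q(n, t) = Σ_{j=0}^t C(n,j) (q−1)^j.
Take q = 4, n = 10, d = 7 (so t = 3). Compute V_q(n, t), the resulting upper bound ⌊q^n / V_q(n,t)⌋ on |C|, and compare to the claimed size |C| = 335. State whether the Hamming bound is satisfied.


V_q(n, t) = 3676, q^n = 1048576, Hamming bound = 285, |C| = 335 > bound (violated).

Step 1: Compute V_q(n, t) = Σ_{j=0}^3 C(n, j) (q−1)^j.
  j = 0: C(10,0)·(3)^0 = 1·1 = 1.
  j = 1: C(10,1)·(3)^1 = 10·3 = 30.
  j = 2: C(10,2)·(3)^2 = 45·9 = 405.
  j = 3: C(10,3)·(3)^3 = 120·27 = 3240.
  V_q(n, t) = 1 + 30 + 405 + 3240 = 3676.
Step 2: q^n = 4^10 = 1048576.
Step 3: Hamming bound ⌊q^n / V_q(n,t)⌋ = ⌊1048576/3676⌋ = 285.
Step 4: Compare |C| = 335 to 285: violated.
The claimed |C| lies above the Hamming bound, so no 4-ary code of length 10 with d ≥ 7 can have 335 codewords.


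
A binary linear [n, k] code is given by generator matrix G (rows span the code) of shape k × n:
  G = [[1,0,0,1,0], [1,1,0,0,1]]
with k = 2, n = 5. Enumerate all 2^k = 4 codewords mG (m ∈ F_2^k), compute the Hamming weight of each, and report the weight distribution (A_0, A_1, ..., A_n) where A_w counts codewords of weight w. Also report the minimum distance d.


Weight distribution: A_0 = 1, A_2 = 1, A_3 = 2. Minimum distance d = 2.

Enumerate all 2^2 = 4 messages m ∈ F_2^2.
For each, compute codeword c = mG in F_2^5, then tally its weight.
  m = 00 → c = 00000, weight = 0.
  m = 10 → c = 10010, weight = 2.
  m = 01 → c = 11001, weight = 3.
  m = 11 → c = 01011, weight = 3.
Tally weights:
  weight 0: 1 codewords.
  weight 2: 1 codewords.
  weight 3: 2 codewords.
Minimum distance d = smallest w > 0 with A_w > 0 = 2.
Sanity: Σ A_w = 4 = 2^2 = 4 ✓.


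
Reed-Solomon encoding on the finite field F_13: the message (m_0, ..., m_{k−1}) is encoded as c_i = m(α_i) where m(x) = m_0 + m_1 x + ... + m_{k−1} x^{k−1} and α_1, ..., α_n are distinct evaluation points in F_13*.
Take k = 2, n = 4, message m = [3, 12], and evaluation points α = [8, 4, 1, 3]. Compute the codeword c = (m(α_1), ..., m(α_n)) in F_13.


c = [8, 12, 2, 0]

Message polynomial: m(x) = 3 + 12·x (mod 13).
For each evaluation point α_i, compute m(α_i) mod 13:
  α_1 = 8: Horner steps 12 → 8, so m(8) = 8.
  α_2 = 4: Horner steps 12 → 12, so m(4) = 12.
  α_3 = 1: Horner steps 12 → 2, so m(1) = 2.
  α_4 = 3: Horner steps 12 → 0, so m(3) = 0.
Codeword c = [8, 12, 2, 0] ∈ F_13^4.
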